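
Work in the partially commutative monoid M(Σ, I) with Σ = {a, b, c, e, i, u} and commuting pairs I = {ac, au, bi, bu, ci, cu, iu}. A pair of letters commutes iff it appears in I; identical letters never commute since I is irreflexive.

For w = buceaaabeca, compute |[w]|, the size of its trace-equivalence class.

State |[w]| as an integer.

6

0(b) covers ∅
1(u) covers ∅
2(c) covers 0:b
3(e) covers 1:u, 2:c
4(a) covers 3:e
5(a) covers 4:a
6(a) covers 5:a
7(b) covers 6:a
8(e) covers 7:b
9(c) covers 8:e
10(a) covers 8:e
floor of heap: 0:b, 1:u
completions by unplaced set U, small U first (add the entries for U minus each lowest piece of U):
  |U|=1: {9}:1  {10}:1
  |U|=2: {9,10}:2
  |U|=3: {8,9,10}:2
  |U|=4: {7,8,9,10}:2
  |U|=5: {6,7,8,9,10}:2
  |U|=6: {5,6,7,8,9,10}:2
  |U|=7: {4,5,6,7,8,9,10}:2
  |U|=8: {3,4,5,6,7,8,9,10}:2
  |U|=9: {1,3,4,5,6,7,8,9,10}:2  {2,3,4,5,6,7,8,9,10}:2
  start at 0(b): 4
  start at 1(u): 2
sum over floor = 6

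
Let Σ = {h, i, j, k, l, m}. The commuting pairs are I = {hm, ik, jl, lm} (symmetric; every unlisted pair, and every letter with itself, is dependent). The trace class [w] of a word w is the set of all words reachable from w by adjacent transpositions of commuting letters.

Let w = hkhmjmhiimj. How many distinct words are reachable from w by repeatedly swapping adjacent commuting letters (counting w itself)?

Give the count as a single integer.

4

drop 0:h onto floor
drop 1:k onto {0:h}
drop 2:h onto {1:k}
drop 3:m onto {1:k}
drop 4:j onto {2:h, 3:m}
drop 5:m onto {4:j}
drop 6:h onto {4:j}
drop 7:i onto {5:m, 6:h}
drop 8:i onto {7:i}
drop 9:m onto {8:i}
drop 10:j onto {9:m}
ground layer = {0:h}
drop-orders for the pieces not yet dropped (sum over which currently-grounded one goes next):
  1 to go: {10} 1
  2 to go: {9,10} 1
  3 to go: {8,9,10} 1
  4 to go: {7,8,9,10} 1
  5 to go: {5,7,8,9,10} 1  {6,7,8,9,10} 1
  6 to go: {5,6,7,8,9,10} 2
  7 to go: {4,5,6,7,8,9,10} 2
  8 to go: {2,4,5,6,7,8,9,10} 2  {3,4,5,6,7,8,9,10} 2
  9 to go: {2,3,4,5,6,7,8,9,10} 4
  if 0:h drops first: 4 orders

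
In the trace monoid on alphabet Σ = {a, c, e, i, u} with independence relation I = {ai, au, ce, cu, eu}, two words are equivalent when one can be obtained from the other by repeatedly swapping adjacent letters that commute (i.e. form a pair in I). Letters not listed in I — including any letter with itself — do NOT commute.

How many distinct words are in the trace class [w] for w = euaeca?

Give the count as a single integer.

12

piece 0:e — minimal
piece 1:u — minimal
piece 2:a rests on {0:e}
piece 3:e rests on {2:a}
piece 4:c rests on {2:a}
piece 5:a rests on {3:e, 4:c}
minimal pieces: {0:e, 1:u}
ways to finish when only these pieces remain (= sum over removing one remaining piece with nothing left below it):
  1 left: {1}→1  {5}→1
  2 left: {1,5}→2  {3,5}→1  {4,5}→1
  3 left: {1,3,5}→3  {1,4,5}→3  {3,4,5}→2
  4 left: {1,3,4,5}→8  {2,3,4,5}→2
  placing 0:e first → 10 extensions
  placing 1:u first → 2 extensions
total linear extensions = 12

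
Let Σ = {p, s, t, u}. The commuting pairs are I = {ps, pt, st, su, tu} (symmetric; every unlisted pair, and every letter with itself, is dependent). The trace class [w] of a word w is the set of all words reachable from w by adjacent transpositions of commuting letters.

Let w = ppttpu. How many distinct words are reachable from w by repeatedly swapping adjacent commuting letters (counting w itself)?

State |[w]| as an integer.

0(p) covers ∅
1(p) covers 0:p
2(t) covers ∅
3(t) covers 2:t
4(p) covers 1:p
5(u) covers 4:p
floor of heap: 0:p, 2:t
completions by unplaced set U, small U first (add the entries for U minus each lowest piece of U):
  |U|=1: {3}:1  {5}:1
  |U|=2: {2,3}:1  {3,5}:2  {4,5}:1
  |U|=3: {1,4,5}:1  {2,3,5}:3  {3,4,5}:3
  |U|=4: {0,1,4,5}:1  {1,3,4,5}:4  {2,3,4,5}:6
  start at 0(p): 10
  start at 2(t): 5
sum over floor = 15

15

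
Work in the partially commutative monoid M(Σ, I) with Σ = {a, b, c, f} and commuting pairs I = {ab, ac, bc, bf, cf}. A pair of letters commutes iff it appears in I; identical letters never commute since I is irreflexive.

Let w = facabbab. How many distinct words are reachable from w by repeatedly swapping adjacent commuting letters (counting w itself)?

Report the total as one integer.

#0=f has no predecessor
#1=a depends on [0:f]
#2=c has no predecessor
#3=a depends on [1:a]
#4=b has no predecessor
#5=b depends on [4:b]
#6=a depends on [3:a]
#7=b depends on [5:b]
sources: [0:f, 2:c, 4:b]
N(rest) = Σ N(rest − s) over sources s of rest; N(one piece) = 1:
  size 1 → [2]=1  [6]=1  [7]=1
  size 2 → [2,6]=2  [2,7]=2  [3,6]=1  [5,7]=1  [6,7]=2
  size 3 → [1,3,6]=1  [2,3,6]=3  [2,5,7]=3  [2,6,7]=6  [3,6,7]=3  [4,5,7]=1  [5,6,7]=3
  size 4 → [0,1,3,6]=1  [1,2,3,6]=4  [1,3,6,7]=4  [2,3,6,7]=12  [2,4,5,7]=4  [2,5,6,7]=12  [3,5,6,7]=6  [4,5,6,7]=4
  size 5 → [0,1,2,3,6]=5  [0,1,3,6,7]=5  [1,2,3,6,7]=20  [1,3,5,6,7]=10  [2,3,5,6,7]=30  [2,4,5,6,7]=20  [3,4,5,6,7]=10
  size 6 → [0,1,2,3,6,7]=30  [0,1,3,5,6,7]=15  [1,2,3,5,6,7]=60  [1,3,4,5,6,7]=20  [2,3,4,5,6,7]=60
  first=0(f) contributes 140
  first=2(c) contributes 35
  first=4(b) contributes 105
|[w]| = 280

280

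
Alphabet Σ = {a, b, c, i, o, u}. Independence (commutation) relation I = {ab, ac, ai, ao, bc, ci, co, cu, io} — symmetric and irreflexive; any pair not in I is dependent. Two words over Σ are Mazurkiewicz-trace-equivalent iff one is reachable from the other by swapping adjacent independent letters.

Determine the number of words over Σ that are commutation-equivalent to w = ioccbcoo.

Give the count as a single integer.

#0=i has no predecessor
#1=o has no predecessor
#2=c has no predecessor
#3=c depends on [2:c]
#4=b depends on [0:i, 1:o]
#5=c depends on [3:c]
#6=o depends on [4:b]
#7=o depends on [6:o]
sources: [0:i, 1:o, 2:c]
N(rest) = Σ N(rest − s) over sources s of rest; N(one piece) = 1:
  size 1 → [5]=1  [7]=1
  size 2 → [3,5]=1  [5,7]=2  [6,7]=1
  size 3 → [2,3,5]=1  [3,5,7]=3  [4,6,7]=1  [5,6,7]=3
  size 4 → [0,4,6,7]=1  [1,4,6,7]=1  [2,3,5,7]=4  [3,5,6,7]=6  [4,5,6,7]=4
  size 5 → [0,1,4,6,7]=2  [0,4,5,6,7]=5  [1,4,5,6,7]=5  [2,3,5,6,7]=10  [3,4,5,6,7]=10
  size 6 → [0,1,4,5,6,7]=12  [0,3,4,5,6,7]=15  [1,3,4,5,6,7]=15  [2,3,4,5,6,7]=20
  first=0(i) contributes 35
  first=1(o) contributes 35
  first=2(c) contributes 42
|[w]| = 112

112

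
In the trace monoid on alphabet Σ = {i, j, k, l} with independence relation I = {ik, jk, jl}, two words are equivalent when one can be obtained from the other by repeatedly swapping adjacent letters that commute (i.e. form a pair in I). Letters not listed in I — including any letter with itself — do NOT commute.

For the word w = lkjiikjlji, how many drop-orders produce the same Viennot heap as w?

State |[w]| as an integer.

77

piece 0:l — minimal
piece 1:k rests on {0:l}
piece 2:j — minimal
piece 3:i rests on {0:l, 2:j}
piece 4:i rests on {3:i}
piece 5:k rests on {1:k}
piece 6:j rests on {4:i}
piece 7:l rests on {4:i, 5:k}
piece 8:j rests on {6:j}
piece 9:i rests on {7:l, 8:j}
minimal pieces: {0:l, 2:j}
ways to finish when only these pieces remain (= sum over removing one remaining piece with nothing left below it):
  1 left: {9}→1
  2 left: {7,9}→1  {8,9}→1
  3 left: {5,7,9}→1  {6,8,9}→1  {7,8,9}→2
  4 left: {1,5,7,9}→1  {5,7,8,9}→3  {6,7,8,9}→3
  5 left: {1,5,7,8,9}→4  {4,6,7,8,9}→3  {5,6,7,8,9}→6
  6 left: {1,5,6,7,8,9}→10  {3,4,6,7,8,9}→3  {4,5,6,7,8,9}→9
  7 left: {1,4,5,6,7,8,9}→19  {2,3,4,6,7,8,9}→3  {3,4,5,6,7,8,9}→12
  8 left: {1,3,4,5,6,7,8,9}→31  {2,3,4,5,6,7,8,9}→15
  placing 0:l first → 46 extensions
  placing 2:j first → 31 extensions
total linear extensions = 77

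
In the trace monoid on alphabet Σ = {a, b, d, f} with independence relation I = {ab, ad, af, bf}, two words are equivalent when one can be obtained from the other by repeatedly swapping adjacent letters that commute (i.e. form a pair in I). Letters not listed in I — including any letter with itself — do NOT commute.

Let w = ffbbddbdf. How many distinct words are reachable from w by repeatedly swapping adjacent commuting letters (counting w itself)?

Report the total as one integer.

6

drop 0:f onto floor
drop 1:f onto {0:f}
drop 2:b onto floor
drop 3:b onto {2:b}
drop 4:d onto {1:f, 3:b}
drop 5:d onto {4:d}
drop 6:b onto {5:d}
drop 7:d onto {6:b}
drop 8:f onto {7:d}
ground layer = {0:f, 2:b}
drop-orders for the pieces not yet dropped (sum over which currently-grounded one goes next):
  1 to go: {8} 1
  2 to go: {7,8} 1
  3 to go: {6,7,8} 1
  4 to go: {5,6,7,8} 1
  5 to go: {4,5,6,7,8} 1
  6 to go: {1,4,5,6,7,8} 1  {3,4,5,6,7,8} 1
  7 to go: {0,1,4,5,6,7,8} 1  {1,3,4,5,6,7,8} 2  {2,3,4,5,6,7,8} 1
  if 0:f drops first: 3 orders
  if 2:b drops first: 3 orders
heap linearizations: 6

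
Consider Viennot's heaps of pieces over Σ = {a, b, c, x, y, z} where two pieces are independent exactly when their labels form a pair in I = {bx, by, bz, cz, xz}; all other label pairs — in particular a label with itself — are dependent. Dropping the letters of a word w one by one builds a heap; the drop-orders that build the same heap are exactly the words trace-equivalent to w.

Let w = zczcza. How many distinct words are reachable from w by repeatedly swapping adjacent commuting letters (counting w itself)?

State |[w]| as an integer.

0(z) covers ∅
1(c) covers ∅
2(z) covers 0:z
3(c) covers 1:c
4(z) covers 2:z
5(a) covers 3:c, 4:z
floor of heap: 0:z, 1:c
completions by unplaced set U, small U first (add the entries for U minus each lowest piece of U):
  |U|=1: {5}:1
  |U|=2: {3,5}:1  {4,5}:1
  |U|=3: {1,3,5}:1  {2,4,5}:1  {3,4,5}:2
  |U|=4: {0,2,4,5}:1  {1,3,4,5}:3  {2,3,4,5}:3
  start at 0(z): 6
  start at 1(c): 4
sum over floor = 10

10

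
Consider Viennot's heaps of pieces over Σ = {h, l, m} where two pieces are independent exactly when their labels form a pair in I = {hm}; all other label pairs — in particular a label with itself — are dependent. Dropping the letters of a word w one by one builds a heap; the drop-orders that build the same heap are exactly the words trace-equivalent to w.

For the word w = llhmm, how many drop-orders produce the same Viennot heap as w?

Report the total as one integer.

3

#0=l has no predecessor
#1=l depends on [0:l]
#2=h depends on [1:l]
#3=m depends on [1:l]
#4=m depends on [3:m]
sources: [0:l]
N(rest) = Σ N(rest − s) over sources s of rest; N(one piece) = 1:
  size 1 → [2]=1  [4]=1
  size 2 → [2,4]=2  [3,4]=1
  size 3 → [2,3,4]=3
  first=0(l) contributes 3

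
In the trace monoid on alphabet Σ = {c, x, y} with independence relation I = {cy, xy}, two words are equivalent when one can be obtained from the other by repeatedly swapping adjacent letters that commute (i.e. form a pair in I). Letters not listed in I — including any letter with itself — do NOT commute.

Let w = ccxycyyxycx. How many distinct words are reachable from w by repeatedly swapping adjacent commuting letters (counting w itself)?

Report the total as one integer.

330

#0=c has no predecessor
#1=c depends on [0:c]
#2=x depends on [1:c]
#3=y has no predecessor
#4=c depends on [2:x]
#5=y depends on [3:y]
#6=y depends on [5:y]
#7=x depends on [4:c]
#8=y depends on [6:y]
#9=c depends on [7:x]
#10=x depends on [9:c]
sources: [0:c, 3:y]
N(rest) = Σ N(rest − s) over sources s of rest; N(one piece) = 1:
  size 1 → [8]=1  [10]=1
  size 2 → [6,8]=1  [8,10]=2  [9,10]=1
  size 3 → [5,6,8]=1  [6,8,10]=3  [7,9,10]=1  [8,9,10]=3
  size 4 → [3,5,6,8]=1  [4,7,9,10]=1  [5,6,8,10]=4  [6,8,9,10]=6  [7,8,9,10]=4
  size 5 → [2,4,7,9,10]=1  [3,5,6,8,10]=5  [4,7,8,9,10]=5  [5,6,8,9,10]=10  [6,7,8,9,10]=10
  size 6 → [1,2,4,7,9,10]=1  [2,4,7,8,9,10]=6  [3,5,6,8,9,10]=15  [4,6,7,8,9,10]=15  [5,6,7,8,9,10]=20
  size 7 → [0,1,2,4,7,9,10]=1  [1,2,4,7,8,9,10]=7  [2,4,6,7,8,9,10]=21  [3,5,6,7,8,9,10]=35  [4,5,6,7,8,9,10]=35
  size 8 → [0,1,2,4,7,8,9,10]=8  [1,2,4,6,7,8,9,10]=28  [2,4,5,6,7,8,9,10]=56  [3,4,5,6,7,8,9,10]=70
  size 9 → [0,1,2,4,6,7,8,9,10]=36  [1,2,4,5,6,7,8,9,10]=84  [2,3,4,5,6,7,8,9,10]=126
  first=0(c) contributes 210
  first=3(y) contributes 120
|[w]| = 330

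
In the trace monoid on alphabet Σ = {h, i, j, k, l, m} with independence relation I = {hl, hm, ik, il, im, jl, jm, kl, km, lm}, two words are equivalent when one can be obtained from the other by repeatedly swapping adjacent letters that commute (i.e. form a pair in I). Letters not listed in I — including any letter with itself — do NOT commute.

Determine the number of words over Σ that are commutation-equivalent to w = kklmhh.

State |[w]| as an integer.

drop 0:k onto floor
drop 1:k onto {0:k}
drop 2:l onto floor
drop 3:m onto floor
drop 4:h onto {1:k}
drop 5:h onto {4:h}
ground layer = {0:k, 2:l, 3:m}
drop-orders for the pieces not yet dropped (sum over which currently-grounded one goes next):
  1 to go: {2} 1  {3} 1  {5} 1
  2 to go: {2,3} 2  {2,5} 2  {3,5} 2  {4,5} 1
  3 to go: {1,4,5} 1  {2,3,5} 6  {2,4,5} 3  {3,4,5} 3
  4 to go: {0,1,4,5} 1  {1,2,4,5} 4  {1,3,4,5} 4  {2,3,4,5} 12
  if 0:k drops first: 20 orders
  if 2:l drops first: 5 orders
  if 3:m drops first: 5 orders
heap linearizations: 30

30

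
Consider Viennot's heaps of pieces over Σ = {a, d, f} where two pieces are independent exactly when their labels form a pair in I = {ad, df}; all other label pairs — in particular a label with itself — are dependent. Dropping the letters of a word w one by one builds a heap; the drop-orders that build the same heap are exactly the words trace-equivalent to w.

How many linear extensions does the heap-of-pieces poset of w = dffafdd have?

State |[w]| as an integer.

#0=d has no predecessor
#1=f has no predecessor
#2=f depends on [1:f]
#3=a depends on [2:f]
#4=f depends on [3:a]
#5=d depends on [0:d]
#6=d depends on [5:d]
sources: [0:d, 1:f]
N(rest) = Σ N(rest − s) over sources s of rest; N(one piece) = 1:
  size 1 → [4]=1  [6]=1
  size 2 → [3,4]=1  [4,6]=2  [5,6]=1
  size 3 → [0,5,6]=1  [2,3,4]=1  [3,4,6]=3  [4,5,6]=3
  size 4 → [0,4,5,6]=4  [1,2,3,4]=1  [2,3,4,6]=4  [3,4,5,6]=6
  size 5 → [0,3,4,5,6]=10  [1,2,3,4,6]=5  [2,3,4,5,6]=10
  first=0(d) contributes 15
  first=1(f) contributes 20
|[w]| = 35

35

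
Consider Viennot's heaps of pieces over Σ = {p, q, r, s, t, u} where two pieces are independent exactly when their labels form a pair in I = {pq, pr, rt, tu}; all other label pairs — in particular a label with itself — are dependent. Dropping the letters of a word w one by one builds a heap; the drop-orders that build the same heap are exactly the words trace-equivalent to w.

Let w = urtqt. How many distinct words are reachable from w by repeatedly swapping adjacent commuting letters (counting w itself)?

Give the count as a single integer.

3

0(u) covers ∅
1(r) covers 0:u
2(t) covers ∅
3(q) covers 1:r, 2:t
4(t) covers 3:q
floor of heap: 0:u, 2:t
completions by unplaced set U, small U first (add the entries for U minus each lowest piece of U):
  |U|=1: {4}:1
  |U|=2: {3,4}:1
  |U|=3: {1,3,4}:1  {2,3,4}:1
  start at 0(u): 2
  start at 2(t): 1
sum over floor = 3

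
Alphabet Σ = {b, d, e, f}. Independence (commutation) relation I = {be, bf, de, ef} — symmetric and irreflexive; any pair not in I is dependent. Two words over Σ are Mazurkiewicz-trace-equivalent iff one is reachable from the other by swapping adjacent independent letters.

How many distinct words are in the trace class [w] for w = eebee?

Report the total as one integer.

5

0(e) covers ∅
1(e) covers 0:e
2(b) covers ∅
3(e) covers 1:e
4(e) covers 3:e
floor of heap: 0:e, 2:b
completions by unplaced set U, small U first (add the entries for U minus each lowest piece of U):
  |U|=1: {2}:1  {4}:1
  |U|=2: {2,4}:2  {3,4}:1
  |U|=3: {1,3,4}:1  {2,3,4}:3
  start at 0(e): 4
  start at 2(b): 1
sum over floor = 5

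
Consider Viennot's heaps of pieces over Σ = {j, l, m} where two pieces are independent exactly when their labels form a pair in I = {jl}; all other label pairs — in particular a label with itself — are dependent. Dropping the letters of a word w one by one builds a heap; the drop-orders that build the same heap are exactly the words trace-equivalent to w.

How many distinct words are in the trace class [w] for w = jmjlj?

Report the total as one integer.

3

#0=j has no predecessor
#1=m depends on [0:j]
#2=j depends on [1:m]
#3=l depends on [1:m]
#4=j depends on [2:j]
sources: [0:j]
N(rest) = Σ N(rest − s) over sources s of rest; N(one piece) = 1:
  size 1 → [3]=1  [4]=1
  size 2 → [2,4]=1  [3,4]=2
  size 3 → [2,3,4]=3
  first=0(j) contributes 3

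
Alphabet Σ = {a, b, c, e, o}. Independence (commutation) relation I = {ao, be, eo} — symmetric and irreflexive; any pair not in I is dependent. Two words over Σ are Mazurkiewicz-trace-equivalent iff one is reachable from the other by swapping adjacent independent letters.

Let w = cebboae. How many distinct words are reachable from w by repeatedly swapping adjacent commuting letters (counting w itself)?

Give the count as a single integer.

10

drop 0:c onto floor
drop 1:e onto {0:c}
drop 2:b onto {0:c}
drop 3:b onto {2:b}
drop 4:o onto {3:b}
drop 5:a onto {1:e, 3:b}
drop 6:e onto {5:a}
ground layer = {0:c}
drop-orders for the pieces not yet dropped (sum over which currently-grounded one goes next):
  1 to go: {4} 1  {6} 1
  2 to go: {4,6} 2  {5,6} 1
  3 to go: {1,5,6} 1  {4,5,6} 3
  4 to go: {1,4,5,6} 4  {3,4,5,6} 3
  5 to go: {1,3,4,5,6} 7  {2,3,4,5,6} 3
  if 0:c drops first: 10 orders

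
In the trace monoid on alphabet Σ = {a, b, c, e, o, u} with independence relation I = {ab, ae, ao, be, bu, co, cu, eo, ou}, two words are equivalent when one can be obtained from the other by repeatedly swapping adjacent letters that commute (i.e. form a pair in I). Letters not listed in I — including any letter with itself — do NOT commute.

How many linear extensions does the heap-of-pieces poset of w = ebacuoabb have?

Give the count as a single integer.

224

0(e) covers ∅
1(b) covers ∅
2(a) covers ∅
3(c) covers 0:e, 1:b, 2:a
4(u) covers 0:e, 2:a
5(o) covers 1:b
6(a) covers 3:c, 4:u
7(b) covers 3:c, 5:o
8(b) covers 7:b
floor of heap: 0:e, 1:b, 2:a
completions by unplaced set U, small U first (add the entries for U minus each lowest piece of U):
  |U|=1: {6}:1  {8}:1
  |U|=2: {4,6}:1  {6,8}:2  {7,8}:1
  |U|=3: {4,6,8}:3  {5,7,8}:1  {6,7,8}:3
  |U|=4: {3,6,7,8}:3  {4,6,7,8}:6  {5,6,7,8}:4
  |U|=5: {3,4,6,7,8}:9  {3,5,6,7,8}:7  {4,5,6,7,8}:10
  |U|=6: {0,3,4,6,7,8}:9  {1,3,5,6,7,8}:7  {2,3,4,6,7,8}:9  {3,4,5,6,7,8}:26
  |U|=7: {0,2,3,4,6,7,8}:18  {0,3,4,5,6,7,8}:35  {1,3,4,5,6,7,8}:33  {2,3,4,5,6,7,8}:35
  start at 0(e): 68
  start at 1(b): 88
  start at 2(a): 68
sum over floor = 224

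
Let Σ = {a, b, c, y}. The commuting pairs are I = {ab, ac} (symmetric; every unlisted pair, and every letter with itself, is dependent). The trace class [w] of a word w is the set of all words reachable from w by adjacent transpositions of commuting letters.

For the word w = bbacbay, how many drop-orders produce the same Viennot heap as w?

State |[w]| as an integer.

drop 0:b onto floor
drop 1:b onto {0:b}
drop 2:a onto floor
drop 3:c onto {1:b}
drop 4:b onto {3:c}
drop 5:a onto {2:a}
drop 6:y onto {4:b, 5:a}
ground layer = {0:b, 2:a}
drop-orders for the pieces not yet dropped (sum over which currently-grounded one goes next):
  1 to go: {6} 1
  2 to go: {4,6} 1  {5,6} 1
  3 to go: {2,5,6} 1  {3,4,6} 1  {4,5,6} 2
  4 to go: {1,3,4,6} 1  {2,4,5,6} 3  {3,4,5,6} 3
  5 to go: {0,1,3,4,6} 1  {1,3,4,5,6} 4  {2,3,4,5,6} 6
  if 0:b drops first: 10 orders
  if 2:a drops first: 5 orders
heap linearizations: 15

15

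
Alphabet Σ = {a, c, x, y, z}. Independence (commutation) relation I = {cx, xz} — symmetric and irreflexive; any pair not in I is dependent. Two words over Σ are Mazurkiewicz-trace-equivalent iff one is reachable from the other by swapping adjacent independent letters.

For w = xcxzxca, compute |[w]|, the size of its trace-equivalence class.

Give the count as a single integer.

#0=x has no predecessor
#1=c has no predecessor
#2=x depends on [0:x]
#3=z depends on [1:c]
#4=x depends on [2:x]
#5=c depends on [3:z]
#6=a depends on [4:x, 5:c]
sources: [0:x, 1:c]
N(rest) = Σ N(rest − s) over sources s of rest; N(one piece) = 1:
  size 1 → [6]=1
  size 2 → [4,6]=1  [5,6]=1
  size 3 → [2,4,6]=1  [3,5,6]=1  [4,5,6]=2
  size 4 → [0,2,4,6]=1  [1,3,5,6]=1  [2,4,5,6]=3  [3,4,5,6]=3
  size 5 → [0,2,4,5,6]=4  [1,3,4,5,6]=4  [2,3,4,5,6]=6
  first=0(x) contributes 10
  first=1(c) contributes 10
|[w]| = 20

20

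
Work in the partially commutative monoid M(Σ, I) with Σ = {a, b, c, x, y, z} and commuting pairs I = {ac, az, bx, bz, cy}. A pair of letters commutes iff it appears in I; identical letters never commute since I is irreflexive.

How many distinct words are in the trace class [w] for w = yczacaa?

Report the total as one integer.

drop 0:y onto floor
drop 1:c onto floor
drop 2:z onto {0:y, 1:c}
drop 3:a onto {0:y}
drop 4:c onto {2:z}
drop 5:a onto {3:a}
drop 6:a onto {5:a}
ground layer = {0:y, 1:c}
drop-orders for the pieces not yet dropped (sum over which currently-grounded one goes next):
  1 to go: {4} 1  {6} 1
  2 to go: {2,4} 1  {4,6} 2  {5,6} 1
  3 to go: {1,2,4} 1  {2,4,6} 3  {3,5,6} 1  {4,5,6} 3
  4 to go: {1,2,4,6} 4  {2,4,5,6} 6  {3,4,5,6} 4
  5 to go: {1,2,4,5,6} 10  {2,3,4,5,6} 10
  if 0:y drops first: 20 orders
  if 1:c drops first: 10 orders
heap linearizations: 30

30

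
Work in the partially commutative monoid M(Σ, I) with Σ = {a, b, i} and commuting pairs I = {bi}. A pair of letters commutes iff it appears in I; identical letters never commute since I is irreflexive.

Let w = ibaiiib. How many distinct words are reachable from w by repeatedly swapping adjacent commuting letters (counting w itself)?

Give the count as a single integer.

8

0(i) covers ∅
1(b) covers ∅
2(a) covers 0:i, 1:b
3(i) covers 2:a
4(i) covers 3:i
5(i) covers 4:i
6(b) covers 2:a
floor of heap: 0:i, 1:b
completions by unplaced set U, small U first (add the entries for U minus each lowest piece of U):
  |U|=1: {5}:1  {6}:1
  |U|=2: {4,5}:1  {5,6}:2
  |U|=3: {3,4,5}:1  {4,5,6}:3
  |U|=4: {3,4,5,6}:4
  |U|=5: {2,3,4,5,6}:4
  start at 0(i): 4
  start at 1(b): 4
sum over floor = 8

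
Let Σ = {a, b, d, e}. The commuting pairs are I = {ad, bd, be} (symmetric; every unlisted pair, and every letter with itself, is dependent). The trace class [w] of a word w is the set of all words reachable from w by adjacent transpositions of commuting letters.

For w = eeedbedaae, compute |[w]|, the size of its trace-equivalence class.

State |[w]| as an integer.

19

piece 0:e — minimal
piece 1:e rests on {0:e}
piece 2:e rests on {1:e}
piece 3:d rests on {2:e}
piece 4:b — minimal
piece 5:e rests on {3:d}
piece 6:d rests on {5:e}
piece 7:a rests on {4:b, 5:e}
piece 8:a rests on {7:a}
piece 9:e rests on {6:d, 8:a}
minimal pieces: {0:e, 4:b}
ways to finish when only these pieces remain (= sum over removing one remaining piece with nothing left below it):
  1 left: {9}→1
  2 left: {6,9}→1  {8,9}→1
  3 left: {6,8,9}→2  {7,8,9}→1
  4 left: {4,7,8,9}→1  {6,7,8,9}→3
  5 left: {4,6,7,8,9}→4  {5,6,7,8,9}→3
  6 left: {3,5,6,7,8,9}→3  {4,5,6,7,8,9}→7
  7 left: {2,3,5,6,7,8,9}→3  {3,4,5,6,7,8,9}→10
  8 left: {1,2,3,5,6,7,8,9}→3  {2,3,4,5,6,7,8,9}→13
  placing 0:e first → 16 extensions
  placing 4:b first → 3 extensions
total linear extensions = 19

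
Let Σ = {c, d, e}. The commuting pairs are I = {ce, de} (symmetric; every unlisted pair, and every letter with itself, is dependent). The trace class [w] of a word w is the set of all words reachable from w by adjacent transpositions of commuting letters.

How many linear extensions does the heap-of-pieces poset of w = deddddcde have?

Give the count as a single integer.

36

0(d) covers ∅
1(e) covers ∅
2(d) covers 0:d
3(d) covers 2:d
4(d) covers 3:d
5(d) covers 4:d
6(c) covers 5:d
7(d) covers 6:c
8(e) covers 1:e
floor of heap: 0:d, 1:e
completions by unplaced set U, small U first (add the entries for U minus each lowest piece of U):
  |U|=1: {7}:1  {8}:1
  |U|=2: {1,8}:1  {6,7}:1  {7,8}:2
  |U|=3: {1,7,8}:3  {5,6,7}:1  {6,7,8}:3
  |U|=4: {1,6,7,8}:6  {4,5,6,7}:1  {5,6,7,8}:4
  |U|=5: {1,5,6,7,8}:10  {3,4,5,6,7}:1  {4,5,6,7,8}:5
  |U|=6: {1,4,5,6,7,8}:15  {2,3,4,5,6,7}:1  {3,4,5,6,7,8}:6
  |U|=7: {0,2,3,4,5,6,7}:1  {1,3,4,5,6,7,8}:21  {2,3,4,5,6,7,8}:7
  start at 0(d): 28
  start at 1(e): 8
sum over floor = 36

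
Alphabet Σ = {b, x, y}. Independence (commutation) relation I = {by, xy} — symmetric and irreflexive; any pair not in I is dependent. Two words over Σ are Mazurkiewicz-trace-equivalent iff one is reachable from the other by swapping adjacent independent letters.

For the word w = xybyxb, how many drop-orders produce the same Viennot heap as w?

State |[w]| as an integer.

15

0(x) covers ∅
1(y) covers ∅
2(b) covers 0:x
3(y) covers 1:y
4(x) covers 2:b
5(b) covers 4:x
floor of heap: 0:x, 1:y
completions by unplaced set U, small U first (add the entries for U minus each lowest piece of U):
  |U|=1: {3}:1  {5}:1
  |U|=2: {1,3}:1  {3,5}:2  {4,5}:1
  |U|=3: {1,3,5}:3  {2,4,5}:1  {3,4,5}:3
  |U|=4: {0,2,4,5}:1  {1,3,4,5}:6  {2,3,4,5}:4
  start at 0(x): 10
  start at 1(y): 5
sum over floor = 15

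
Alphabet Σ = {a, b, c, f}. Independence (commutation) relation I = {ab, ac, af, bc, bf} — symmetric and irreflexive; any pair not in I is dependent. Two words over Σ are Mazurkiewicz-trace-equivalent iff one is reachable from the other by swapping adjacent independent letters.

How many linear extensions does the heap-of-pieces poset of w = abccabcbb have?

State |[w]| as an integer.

piece 0:a — minimal
piece 1:b — minimal
piece 2:c — minimal
piece 3:c rests on {2:c}
piece 4:a rests on {0:a}
piece 5:b rests on {1:b}
piece 6:c rests on {3:c}
piece 7:b rests on {5:b}
piece 8:b rests on {7:b}
minimal pieces: {0:a, 1:b, 2:c}
ways to finish when only these pieces remain (= sum over removing one remaining piece with nothing left below it):
  1 left: {4}→1  {6}→1  {8}→1
  2 left: {0,4}→1  {3,6}→1  {4,6}→2  {4,8}→2  {6,8}→2  {7,8}→1
  3 left: {0,4,6}→3  {0,4,8}→3  {2,3,6}→1  {3,4,6}→3  {3,6,8}→3  {4,6,8}→6  {4,7,8}→3  {5,7,8}→1  {6,7,8}→3
  4 left: {0,3,4,6}→6  {0,4,6,8}→12  {0,4,7,8}→6  {1,5,7,8}→1  {2,3,4,6}→4  {2,3,6,8}→4  {3,4,6,8}→12  {3,6,7,8}→6  {4,5,7,8}→4  {4,6,7,8}→12  {5,6,7,8}→4
  5 left: {0,2,3,4,6}→10  {0,3,4,6,8}→30  {0,4,5,7,8}→10  {0,4,6,7,8}→30  {1,4,5,7,8}→5  {1,5,6,7,8}→5  {2,3,4,6,8}→20  {2,3,6,7,8}→10  {3,4,6,7,8}→30  {3,5,6,7,8}→10  {4,5,6,7,8}→20
  6 left: {0,1,4,5,7,8}→15  {0,2,3,4,6,8}→60  {0,3,4,6,7,8}→90  {0,4,5,6,7,8}→60  {1,3,5,6,7,8}→15  {1,4,5,6,7,8}→30  {2,3,4,6,7,8}→60  {2,3,5,6,7,8}→20  {3,4,5,6,7,8}→60
  7 left: {0,1,4,5,6,7,8}→105  {0,2,3,4,6,7,8}→210  {0,3,4,5,6,7,8}→210  {1,2,3,5,6,7,8}→35  {1,3,4,5,6,7,8}→105  {2,3,4,5,6,7,8}→140
  placing 0:a first → 280 extensions
  placing 1:b first → 560 extensions
  placing 2:c first → 420 extensions
total linear extensions = 1260

1260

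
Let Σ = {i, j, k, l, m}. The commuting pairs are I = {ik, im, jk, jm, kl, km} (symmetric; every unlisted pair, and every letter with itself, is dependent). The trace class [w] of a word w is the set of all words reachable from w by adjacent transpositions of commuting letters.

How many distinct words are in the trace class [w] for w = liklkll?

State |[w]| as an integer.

21

piece 0:l — minimal
piece 1:i rests on {0:l}
piece 2:k — minimal
piece 3:l rests on {1:i}
piece 4:k rests on {2:k}
piece 5:l rests on {3:l}
piece 6:l rests on {5:l}
minimal pieces: {0:l, 2:k}
ways to finish when only these pieces remain (= sum over removing one remaining piece with nothing left below it):
  1 left: {4}→1  {6}→1
  2 left: {2,4}→1  {4,6}→2  {5,6}→1
  3 left: {2,4,6}→3  {3,5,6}→1  {4,5,6}→3
  4 left: {1,3,5,6}→1  {2,4,5,6}→6  {3,4,5,6}→4
  5 left: {0,1,3,5,6}→1  {1,3,4,5,6}→5  {2,3,4,5,6}→10
  placing 0:l first → 15 extensions
  placing 2:k first → 6 extensions
total linear extensions = 21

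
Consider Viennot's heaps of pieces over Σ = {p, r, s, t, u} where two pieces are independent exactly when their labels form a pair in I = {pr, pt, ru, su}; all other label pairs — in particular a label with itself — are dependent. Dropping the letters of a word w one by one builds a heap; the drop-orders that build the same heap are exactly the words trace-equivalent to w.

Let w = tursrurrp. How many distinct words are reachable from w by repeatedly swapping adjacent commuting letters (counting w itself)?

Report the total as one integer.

piece 0:t — minimal
piece 1:u rests on {0:t}
piece 2:r rests on {0:t}
piece 3:s rests on {2:r}
piece 4:r rests on {3:s}
piece 5:u rests on {1:u}
piece 6:r rests on {4:r}
piece 7:r rests on {6:r}
piece 8:p rests on {3:s, 5:u}
minimal pieces: {0:t}
ways to finish when only these pieces remain (= sum over removing one remaining piece with nothing left below it):
  1 left: {7}→1  {8}→1
  2 left: {5,8}→1  {6,7}→1  {7,8}→2
  3 left: {1,5,8}→1  {4,6,7}→1  {5,7,8}→3  {6,7,8}→3
  4 left: {1,5,7,8}→4  {4,6,7,8}→4  {5,6,7,8}→6
  5 left: {1,5,6,7,8}→10  {3,4,6,7,8}→4  {4,5,6,7,8}→10
  6 left: {1,4,5,6,7,8}→20  {2,3,4,6,7,8}→4  {3,4,5,6,7,8}→14
  7 left: {1,3,4,5,6,7,8}→34  {2,3,4,5,6,7,8}→18
  placing 0:t first → 52 extensions

52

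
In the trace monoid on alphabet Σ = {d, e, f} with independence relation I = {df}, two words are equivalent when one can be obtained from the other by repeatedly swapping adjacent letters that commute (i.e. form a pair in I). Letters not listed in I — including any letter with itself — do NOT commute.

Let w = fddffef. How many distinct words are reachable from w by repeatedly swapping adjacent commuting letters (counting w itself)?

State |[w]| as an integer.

10

drop 0:f onto floor
drop 1:d onto floor
drop 2:d onto {1:d}
drop 3:f onto {0:f}
drop 4:f onto {3:f}
drop 5:e onto {2:d, 4:f}
drop 6:f onto {5:e}
ground layer = {0:f, 1:d}
drop-orders for the pieces not yet dropped (sum over which currently-grounded one goes next):
  1 to go: {6} 1
  2 to go: {5,6} 1
  3 to go: {2,5,6} 1  {4,5,6} 1
  4 to go: {1,2,5,6} 1  {2,4,5,6} 2  {3,4,5,6} 1
  5 to go: {0,3,4,5,6} 1  {1,2,4,5,6} 3  {2,3,4,5,6} 3
  if 0:f drops first: 6 orders
  if 1:d drops first: 4 orders
heap linearizations: 10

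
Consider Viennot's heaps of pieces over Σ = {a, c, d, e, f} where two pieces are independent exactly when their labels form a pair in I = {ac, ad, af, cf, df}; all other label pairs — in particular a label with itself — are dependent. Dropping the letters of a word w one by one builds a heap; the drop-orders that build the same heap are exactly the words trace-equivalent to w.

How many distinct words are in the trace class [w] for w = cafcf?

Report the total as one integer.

30

piece 0:c — minimal
piece 1:a — minimal
piece 2:f — minimal
piece 3:c rests on {0:c}
piece 4:f rests on {2:f}
minimal pieces: {0:c, 1:a, 2:f}
ways to finish when only these pieces remain (= sum over removing one remaining piece with nothing left below it):
  1 left: {1}→1  {3}→1  {4}→1
  2 left: {0,3}→1  {1,3}→2  {1,4}→2  {2,4}→1  {3,4}→2
  3 left: {0,1,3}→3  {0,3,4}→3  {1,2,4}→3  {1,3,4}→6  {2,3,4}→3
  placing 0:c first → 12 extensions
  placing 1:a first → 6 extensions
  placing 2:f first → 12 extensions
total linear extensions = 30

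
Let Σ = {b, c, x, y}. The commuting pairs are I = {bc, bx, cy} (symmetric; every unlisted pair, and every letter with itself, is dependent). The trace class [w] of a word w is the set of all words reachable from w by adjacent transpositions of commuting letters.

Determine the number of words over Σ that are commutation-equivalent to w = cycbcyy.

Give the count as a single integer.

drop 0:c onto floor
drop 1:y onto floor
drop 2:c onto {0:c}
drop 3:b onto {1:y}
drop 4:c onto {2:c}
drop 5:y onto {3:b}
drop 6:y onto {5:y}
ground layer = {0:c, 1:y}
drop-orders for the pieces not yet dropped (sum over which currently-grounded one goes next):
  1 to go: {4} 1  {6} 1
  2 to go: {2,4} 1  {4,6} 2  {5,6} 1
  3 to go: {0,2,4} 1  {2,4,6} 3  {3,5,6} 1  {4,5,6} 3
  4 to go: {0,2,4,6} 4  {1,3,5,6} 1  {2,4,5,6} 6  {3,4,5,6} 4
  5 to go: {0,2,4,5,6} 10  {1,3,4,5,6} 5  {2,3,4,5,6} 10
  if 0:c drops first: 15 orders
  if 1:y drops first: 20 orders
heap linearizations: 35

35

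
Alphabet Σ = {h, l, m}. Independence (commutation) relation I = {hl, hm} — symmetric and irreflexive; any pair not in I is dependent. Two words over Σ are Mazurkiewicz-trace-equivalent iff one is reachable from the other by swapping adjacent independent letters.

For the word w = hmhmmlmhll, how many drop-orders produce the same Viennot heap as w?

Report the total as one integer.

#0=h has no predecessor
#1=m has no predecessor
#2=h depends on [0:h]
#3=m depends on [1:m]
#4=m depends on [3:m]
#5=l depends on [4:m]
#6=m depends on [5:l]
#7=h depends on [2:h]
#8=l depends on [6:m]
#9=l depends on [8:l]
sources: [0:h, 1:m]
N(rest) = Σ N(rest − s) over sources s of rest; N(one piece) = 1:
  size 1 → [7]=1  [9]=1
  size 2 → [2,7]=1  [7,9]=2  [8,9]=1
  size 3 → [0,2,7]=1  [2,7,9]=3  [6,8,9]=1  [7,8,9]=3
  size 4 → [0,2,7,9]=4  [2,7,8,9]=6  [5,6,8,9]=1  [6,7,8,9]=4
  size 5 → [0,2,7,8,9]=10  [2,6,7,8,9]=10  [4,5,6,8,9]=1  [5,6,7,8,9]=5
  size 6 → [0,2,6,7,8,9]=20  [2,5,6,7,8,9]=15  [3,4,5,6,8,9]=1  [4,5,6,7,8,9]=6
  size 7 → [0,2,5,6,7,8,9]=35  [1,3,4,5,6,8,9]=1  [2,4,5,6,7,8,9]=21  [3,4,5,6,7,8,9]=7
  size 8 → [0,2,4,5,6,7,8,9]=56  [1,3,4,5,6,7,8,9]=8  [2,3,4,5,6,7,8,9]=28
  first=0(h) contributes 36
  first=1(m) contributes 84
|[w]| = 120

120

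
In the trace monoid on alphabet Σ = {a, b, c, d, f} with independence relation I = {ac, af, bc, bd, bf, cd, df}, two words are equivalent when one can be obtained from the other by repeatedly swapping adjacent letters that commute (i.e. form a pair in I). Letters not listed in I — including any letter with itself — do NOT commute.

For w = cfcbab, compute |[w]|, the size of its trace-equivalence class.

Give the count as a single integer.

piece 0:c — minimal
piece 1:f rests on {0:c}
piece 2:c rests on {1:f}
piece 3:b — minimal
piece 4:a rests on {3:b}
piece 5:b rests on {4:a}
minimal pieces: {0:c, 3:b}
ways to finish when only these pieces remain (= sum over removing one remaining piece with nothing left below it):
  1 left: {2}→1  {5}→1
  2 left: {1,2}→1  {2,5}→2  {4,5}→1
  3 left: {0,1,2}→1  {1,2,5}→3  {2,4,5}→3  {3,4,5}→1
  4 left: {0,1,2,5}→4  {1,2,4,5}→6  {2,3,4,5}→4
  placing 0:c first → 10 extensions
  placing 3:b first → 10 extensions
total linear extensions = 20

20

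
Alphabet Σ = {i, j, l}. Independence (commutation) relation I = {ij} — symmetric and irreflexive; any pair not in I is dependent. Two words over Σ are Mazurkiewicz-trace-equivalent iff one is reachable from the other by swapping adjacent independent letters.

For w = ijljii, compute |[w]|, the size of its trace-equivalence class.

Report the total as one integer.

6

0(i) covers ∅
1(j) covers ∅
2(l) covers 0:i, 1:j
3(j) covers 2:l
4(i) covers 2:l
5(i) covers 4:i
floor of heap: 0:i, 1:j
completions by unplaced set U, small U first (add the entries for U minus each lowest piece of U):
  |U|=1: {3}:1  {5}:1
  |U|=2: {3,5}:2  {4,5}:1
  |U|=3: {3,4,5}:3
  |U|=4: {2,3,4,5}:3
  start at 0(i): 3
  start at 1(j): 3
sum over floor = 6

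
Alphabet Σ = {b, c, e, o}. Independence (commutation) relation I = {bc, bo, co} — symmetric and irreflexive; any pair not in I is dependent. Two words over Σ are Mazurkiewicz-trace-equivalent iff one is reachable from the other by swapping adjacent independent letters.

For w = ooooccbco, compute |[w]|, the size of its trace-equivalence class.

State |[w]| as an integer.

#0=o has no predecessor
#1=o depends on [0:o]
#2=o depends on [1:o]
#3=o depends on [2:o]
#4=c has no predecessor
#5=c depends on [4:c]
#6=b has no predecessor
#7=c depends on [5:c]
#8=o depends on [3:o]
sources: [0:o, 4:c, 6:b]
N(rest) = Σ N(rest − s) over sources s of rest; N(one piece) = 1:
  size 1 → [6]=1  [7]=1  [8]=1
  size 2 → [3,8]=1  [5,7]=1  [6,7]=2  [6,8]=2  [7,8]=2
  size 3 → [2,3,8]=1  [3,6,8]=3  [3,7,8]=3  [4,5,7]=1  [5,6,7]=3  [5,7,8]=3  [6,7,8]=6
  size 4 → [1,2,3,8]=1  [2,3,6,8]=4  [2,3,7,8]=4  [3,5,7,8]=6  [3,6,7,8]=12  [4,5,6,7]=4  [4,5,7,8]=4  [5,6,7,8]=12
  size 5 → [0,1,2,3,8]=1  [1,2,3,6,8]=5  [1,2,3,7,8]=5  [2,3,5,7,8]=10  [2,3,6,7,8]=20  [3,4,5,7,8]=10  [3,5,6,7,8]=30  [4,5,6,7,8]=20
  size 6 → [0,1,2,3,6,8]=6  [0,1,2,3,7,8]=6  [1,2,3,5,7,8]=15  [1,2,3,6,7,8]=30  [2,3,4,5,7,8]=20  [2,3,5,6,7,8]=60  [3,4,5,6,7,8]=60
  size 7 → [0,1,2,3,5,7,8]=21  [0,1,2,3,6,7,8]=42  [1,2,3,4,5,7,8]=35  [1,2,3,5,6,7,8]=105  [2,3,4,5,6,7,8]=140
  first=0(o) contributes 280
  first=4(c) contributes 168
  first=6(b) contributes 56
|[w]| = 504

504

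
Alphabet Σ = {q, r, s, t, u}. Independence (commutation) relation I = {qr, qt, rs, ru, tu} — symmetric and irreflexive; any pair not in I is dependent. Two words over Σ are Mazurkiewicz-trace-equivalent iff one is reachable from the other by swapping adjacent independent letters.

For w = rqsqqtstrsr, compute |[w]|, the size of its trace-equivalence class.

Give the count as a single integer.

36

drop 0:r onto floor
drop 1:q onto floor
drop 2:s onto {1:q}
drop 3:q onto {2:s}
drop 4:q onto {3:q}
drop 5:t onto {0:r, 2:s}
drop 6:s onto {4:q, 5:t}
drop 7:t onto {6:s}
drop 8:r onto {7:t}
drop 9:s onto {7:t}
drop 10:r onto {8:r}
ground layer = {0:r, 1:q}
drop-orders for the pieces not yet dropped (sum over which currently-grounded one goes next):
  1 to go: {9} 1  {10} 1
  2 to go: {8,10} 1  {9,10} 2
  3 to go: {8,9,10} 3
  4 to go: {7,8,9,10} 3
  5 to go: {6,7,8,9,10} 3
  6 to go: {4,6,7,8,9,10} 3  {5,6,7,8,9,10} 3
  7 to go: {0,5,6,7,8,9,10} 3  {3,4,6,7,8,9,10} 3  {4,5,6,7,8,9,10} 6
  8 to go: {0,4,5,6,7,8,9,10} 9  {3,4,5,6,7,8,9,10} 9
  9 to go: {0,3,4,5,6,7,8,9,10} 18  {2,3,4,5,6,7,8,9,10} 9
  if 0:r drops first: 9 orders
  if 1:q drops first: 27 orders
heap linearizations: 36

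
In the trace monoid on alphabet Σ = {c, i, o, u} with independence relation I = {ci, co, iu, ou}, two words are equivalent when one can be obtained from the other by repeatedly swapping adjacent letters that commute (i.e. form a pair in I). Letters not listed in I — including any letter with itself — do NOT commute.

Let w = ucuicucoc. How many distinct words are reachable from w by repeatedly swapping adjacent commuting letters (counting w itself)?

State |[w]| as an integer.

36

piece 0:u — minimal
piece 1:c rests on {0:u}
piece 2:u rests on {1:c}
piece 3:i — minimal
piece 4:c rests on {2:u}
piece 5:u rests on {4:c}
piece 6:c rests on {5:u}
piece 7:o rests on {3:i}
piece 8:c rests on {6:c}
minimal pieces: {0:u, 3:i}
ways to finish when only these pieces remain (= sum over removing one remaining piece with nothing left below it):
  1 left: {7}→1  {8}→1
  2 left: {3,7}→1  {6,8}→1  {7,8}→2
  3 left: {3,7,8}→3  {5,6,8}→1  {6,7,8}→3
  4 left: {3,6,7,8}→6  {4,5,6,8}→1  {5,6,7,8}→4
  5 left: {2,4,5,6,8}→1  {3,5,6,7,8}→10  {4,5,6,7,8}→5
  6 left: {1,2,4,5,6,8}→1  {2,4,5,6,7,8}→6  {3,4,5,6,7,8}→15
  7 left: {0,1,2,4,5,6,8}→1  {1,2,4,5,6,7,8}→7  {2,3,4,5,6,7,8}→21
  placing 0:u first → 28 extensions
  placing 3:i first → 8 extensions
total linear extensions = 36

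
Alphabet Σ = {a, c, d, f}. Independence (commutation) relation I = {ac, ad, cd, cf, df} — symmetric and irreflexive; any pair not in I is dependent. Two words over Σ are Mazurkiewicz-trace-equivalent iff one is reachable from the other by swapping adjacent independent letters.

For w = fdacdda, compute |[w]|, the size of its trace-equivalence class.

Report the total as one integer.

140

#0=f has no predecessor
#1=d has no predecessor
#2=a depends on [0:f]
#3=c has no predecessor
#4=d depends on [1:d]
#5=d depends on [4:d]
#6=a depends on [2:a]
sources: [0:f, 1:d, 3:c]
N(rest) = Σ N(rest − s) over sources s of rest; N(one piece) = 1:
  size 1 → [3]=1  [5]=1  [6]=1
  size 2 → [2,6]=1  [3,5]=2  [3,6]=2  [4,5]=1  [5,6]=2
  size 3 → [0,2,6]=1  [1,4,5]=1  [2,3,6]=3  [2,5,6]=3  [3,4,5]=3  [3,5,6]=6  [4,5,6]=3
  size 4 → [0,2,3,6]=4  [0,2,5,6]=4  [1,3,4,5]=4  [1,4,5,6]=4  [2,3,5,6]=12  [2,4,5,6]=6  [3,4,5,6]=12
  size 5 → [0,2,3,5,6]=20  [0,2,4,5,6]=10  [1,2,4,5,6]=10  [1,3,4,5,6]=20  [2,3,4,5,6]=30
  first=0(f) contributes 60
  first=1(d) contributes 60
  first=3(c) contributes 20
|[w]| = 140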